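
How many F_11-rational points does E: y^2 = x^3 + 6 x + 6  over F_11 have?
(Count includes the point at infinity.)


For each x in F_11, count y with y^2 = x^3 + 6 x + 6 mod 11:
  x = 2: RHS = 4, y in [2, 9]  -> 2 point(s)
  x = 6: RHS = 5, y in [4, 7]  -> 2 point(s)
  x = 8: RHS = 5, y in [4, 7]  -> 2 point(s)
Affine points: 6. Add the point at infinity: total = 7.

#E(F_11) = 7


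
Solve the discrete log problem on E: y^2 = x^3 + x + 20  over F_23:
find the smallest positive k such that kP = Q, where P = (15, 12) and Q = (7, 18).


Enumerate multiples of P until we hit Q = (7, 18):
  1P = (15, 12)
  2P = (5, 9)
  3P = (7, 18)
Match found at i = 3.

k = 3


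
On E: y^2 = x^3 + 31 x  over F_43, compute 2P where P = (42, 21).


Doubling: s = (3 x1^2 + a) / (2 y1)
s = (3*42^2 + 31) / (2*21) mod 43 = 9
x3 = s^2 - 2 x1 mod 43 = 9^2 - 2*42 = 40
y3 = s (x1 - x3) - y1 mod 43 = 9 * (42 - 40) - 21 = 40

2P = (40, 40)


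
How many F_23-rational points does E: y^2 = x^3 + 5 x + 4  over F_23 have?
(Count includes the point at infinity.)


For each x in F_23, count y with y^2 = x^3 + 5 x + 4 mod 23:
  x = 0: RHS = 4, y in [2, 21]  -> 2 point(s)
  x = 3: RHS = 0, y in [0]  -> 1 point(s)
  x = 5: RHS = 16, y in [4, 19]  -> 2 point(s)
  x = 8: RHS = 4, y in [2, 21]  -> 2 point(s)
  x = 13: RHS = 12, y in [9, 14]  -> 2 point(s)
  x = 14: RHS = 12, y in [9, 14]  -> 2 point(s)
  x = 15: RHS = 4, y in [2, 21]  -> 2 point(s)
  x = 19: RHS = 12, y in [9, 14]  -> 2 point(s)
  x = 20: RHS = 8, y in [10, 13]  -> 2 point(s)
  x = 21: RHS = 9, y in [3, 20]  -> 2 point(s)
Affine points: 19. Add the point at infinity: total = 20.

#E(F_23) = 20


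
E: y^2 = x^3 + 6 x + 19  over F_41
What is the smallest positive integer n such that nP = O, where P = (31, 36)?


Compute successive multiples of P until we hit O:
  1P = (31, 36)
  2P = (15, 32)
  3P = (13, 30)
  4P = (29, 33)
  5P = (14, 10)
  6P = (6, 36)
  7P = (4, 5)
  8P = (4, 36)
  ... (continuing to 15P)
  15P = O

ord(P) = 15


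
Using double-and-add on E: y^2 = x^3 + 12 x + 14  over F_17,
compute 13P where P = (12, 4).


k = 13 = 1101_2 (binary, LSB first: 1011)
Double-and-add from P = (12, 4):
  bit 0 = 1: acc = O + (12, 4) = (12, 4)
  bit 1 = 0: acc unchanged = (12, 4)
  bit 2 = 1: acc = (12, 4) + (16, 16) = (15, 4)
  bit 3 = 1: acc = (15, 4) + (3, 14) = (3, 3)

13P = (3, 3)


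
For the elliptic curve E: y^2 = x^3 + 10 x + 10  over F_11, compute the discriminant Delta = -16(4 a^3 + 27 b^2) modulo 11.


4 a^3 + 27 b^2 = 4*10^3 + 27*10^2 = 4000 + 2700 = 6700
Delta = -16 * (6700) = -107200
Delta mod 11 = 6

Delta = 6 (mod 11)


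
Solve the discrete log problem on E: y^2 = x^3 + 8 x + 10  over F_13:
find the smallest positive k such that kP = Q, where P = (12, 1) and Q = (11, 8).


Enumerate multiples of P until we hit Q = (11, 8):
  1P = (12, 1)
  2P = (3, 3)
  3P = (8, 1)
  4P = (6, 12)
  5P = (11, 8)
Match found at i = 5.

k = 5


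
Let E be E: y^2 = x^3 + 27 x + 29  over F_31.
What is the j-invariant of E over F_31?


Delta = -16(4 a^3 + 27 b^2) mod 31 = 12
-1728 * (4 a)^3 = -1728 * (4*27)^3 mod 31 = 30
j = 30 * 12^(-1) mod 31 = 18

j = 18 (mod 31)


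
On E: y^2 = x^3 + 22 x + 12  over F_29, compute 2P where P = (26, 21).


Doubling: s = (3 x1^2 + a) / (2 y1)
s = (3*26^2 + 22) / (2*21) mod 29 = 6
x3 = s^2 - 2 x1 mod 29 = 6^2 - 2*26 = 13
y3 = s (x1 - x3) - y1 mod 29 = 6 * (26 - 13) - 21 = 28

2P = (13, 28)


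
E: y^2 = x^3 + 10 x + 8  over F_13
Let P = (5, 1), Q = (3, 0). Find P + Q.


P != Q, so use the chord formula.
s = (y2 - y1) / (x2 - x1) = (12) / (11) mod 13 = 7
x3 = s^2 - x1 - x2 mod 13 = 7^2 - 5 - 3 = 2
y3 = s (x1 - x3) - y1 mod 13 = 7 * (5 - 2) - 1 = 7

P + Q = (2, 7)


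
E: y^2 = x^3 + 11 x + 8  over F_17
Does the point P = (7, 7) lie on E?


Check whether y^2 = x^3 + 11 x + 8 (mod 17) for (x, y) = (7, 7).
LHS: y^2 = 7^2 mod 17 = 15
RHS: x^3 + 11 x + 8 = 7^3 + 11*7 + 8 mod 17 = 3
LHS != RHS

No, not on the curve


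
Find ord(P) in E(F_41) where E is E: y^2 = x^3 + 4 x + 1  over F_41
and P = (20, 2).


Compute successive multiples of P until we hit O:
  1P = (20, 2)
  2P = (33, 21)
  3P = (11, 8)
  4P = (15, 22)
  5P = (22, 6)
  6P = (3, 32)
  7P = (17, 12)
  8P = (6, 6)
  ... (continuing to 47P)
  47P = O

ord(P) = 47


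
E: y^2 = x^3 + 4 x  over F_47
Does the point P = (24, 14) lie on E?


Check whether y^2 = x^3 + 4 x + 0 (mod 47) for (x, y) = (24, 14).
LHS: y^2 = 14^2 mod 47 = 8
RHS: x^3 + 4 x + 0 = 24^3 + 4*24 + 0 mod 47 = 8
LHS = RHS

Yes, on the curve


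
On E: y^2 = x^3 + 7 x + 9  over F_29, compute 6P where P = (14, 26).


k = 6 = 110_2 (binary, LSB first: 011)
Double-and-add from P = (14, 26):
  bit 0 = 0: acc unchanged = O
  bit 1 = 1: acc = O + (0, 26) = (0, 26)
  bit 2 = 1: acc = (0, 26) + (7, 16) = (27, 25)

6P = (27, 25)


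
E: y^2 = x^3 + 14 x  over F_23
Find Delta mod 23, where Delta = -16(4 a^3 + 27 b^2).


4 a^3 + 27 b^2 = 4*14^3 + 27*0^2 = 10976 + 0 = 10976
Delta = -16 * (10976) = -175616
Delta mod 23 = 12

Delta = 12 (mod 23)


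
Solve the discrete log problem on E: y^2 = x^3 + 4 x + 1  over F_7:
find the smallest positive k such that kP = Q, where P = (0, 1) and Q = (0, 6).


Enumerate multiples of P until we hit Q = (0, 6):
  1P = (0, 1)
  2P = (4, 5)
  3P = (4, 2)
  4P = (0, 6)
Match found at i = 4.

k = 4


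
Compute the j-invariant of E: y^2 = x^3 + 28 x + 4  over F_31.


Delta = -16(4 a^3 + 27 b^2) mod 31 = 24
-1728 * (4 a)^3 = -1728 * (4*28)^3 mod 31 = 2
j = 2 * 24^(-1) mod 31 = 13

j = 13 (mod 31)


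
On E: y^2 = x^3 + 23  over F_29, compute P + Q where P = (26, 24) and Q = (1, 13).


P != Q, so use the chord formula.
s = (y2 - y1) / (x2 - x1) = (18) / (4) mod 29 = 19
x3 = s^2 - x1 - x2 mod 29 = 19^2 - 26 - 1 = 15
y3 = s (x1 - x3) - y1 mod 29 = 19 * (26 - 15) - 24 = 11

P + Q = (15, 11)


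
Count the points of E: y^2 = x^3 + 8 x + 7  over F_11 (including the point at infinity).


For each x in F_11, count y with y^2 = x^3 + 8 x + 7 mod 11:
  x = 1: RHS = 5, y in [4, 7]  -> 2 point(s)
  x = 2: RHS = 9, y in [3, 8]  -> 2 point(s)
  x = 3: RHS = 3, y in [5, 6]  -> 2 point(s)
  x = 4: RHS = 4, y in [2, 9]  -> 2 point(s)
  x = 8: RHS = 0, y in [0]  -> 1 point(s)
  x = 9: RHS = 5, y in [4, 7]  -> 2 point(s)
  x = 10: RHS = 9, y in [3, 8]  -> 2 point(s)
Affine points: 13. Add the point at infinity: total = 14.

#E(F_11) = 14


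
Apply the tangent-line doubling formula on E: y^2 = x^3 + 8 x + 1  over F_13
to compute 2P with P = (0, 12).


Doubling: s = (3 x1^2 + a) / (2 y1)
s = (3*0^2 + 8) / (2*12) mod 13 = 9
x3 = s^2 - 2 x1 mod 13 = 9^2 - 2*0 = 3
y3 = s (x1 - x3) - y1 mod 13 = 9 * (0 - 3) - 12 = 0

2P = (3, 0)


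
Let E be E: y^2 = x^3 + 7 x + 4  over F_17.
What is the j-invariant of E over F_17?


Delta = -16(4 a^3 + 27 b^2) mod 17 = 2
-1728 * (4 a)^3 = -1728 * (4*7)^3 mod 17 = 13
j = 13 * 2^(-1) mod 17 = 15

j = 15 (mod 17)


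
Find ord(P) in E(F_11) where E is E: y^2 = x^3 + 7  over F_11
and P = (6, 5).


Compute successive multiples of P until we hit O:
  1P = (6, 5)
  2P = (3, 1)
  3P = (5, 0)
  4P = (3, 10)
  5P = (6, 6)
  6P = O

ord(P) = 6


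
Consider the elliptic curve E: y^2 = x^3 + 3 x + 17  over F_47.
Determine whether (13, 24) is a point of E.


Check whether y^2 = x^3 + 3 x + 17 (mod 47) for (x, y) = (13, 24).
LHS: y^2 = 24^2 mod 47 = 12
RHS: x^3 + 3 x + 17 = 13^3 + 3*13 + 17 mod 47 = 44
LHS != RHS

No, not on the curve


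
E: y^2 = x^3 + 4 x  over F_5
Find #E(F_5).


For each x in F_5, count y with y^2 = x^3 + 4 x + 0 mod 5:
  x = 0: RHS = 0, y in [0]  -> 1 point(s)
  x = 1: RHS = 0, y in [0]  -> 1 point(s)
  x = 2: RHS = 1, y in [1, 4]  -> 2 point(s)
  x = 3: RHS = 4, y in [2, 3]  -> 2 point(s)
  x = 4: RHS = 0, y in [0]  -> 1 point(s)
Affine points: 7. Add the point at infinity: total = 8.

#E(F_5) = 8


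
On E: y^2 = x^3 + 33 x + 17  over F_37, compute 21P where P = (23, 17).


k = 21 = 10101_2 (binary, LSB first: 10101)
Double-and-add from P = (23, 17):
  bit 0 = 1: acc = O + (23, 17) = (23, 17)
  bit 1 = 0: acc unchanged = (23, 17)
  bit 2 = 1: acc = (23, 17) + (16, 33) = (7, 31)
  bit 3 = 0: acc unchanged = (7, 31)
  bit 4 = 1: acc = (7, 31) + (13, 4) = (28, 8)

21P = (28, 8)


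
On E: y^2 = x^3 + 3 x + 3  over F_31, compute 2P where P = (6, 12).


Doubling: s = (3 x1^2 + a) / (2 y1)
s = (3*6^2 + 3) / (2*12) mod 31 = 24
x3 = s^2 - 2 x1 mod 31 = 24^2 - 2*6 = 6
y3 = s (x1 - x3) - y1 mod 31 = 24 * (6 - 6) - 12 = 19

2P = (6, 19)


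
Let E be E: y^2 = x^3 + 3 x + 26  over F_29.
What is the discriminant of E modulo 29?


4 a^3 + 27 b^2 = 4*3^3 + 27*26^2 = 108 + 18252 = 18360
Delta = -16 * (18360) = -293760
Delta mod 29 = 10

Delta = 10 (mod 29)


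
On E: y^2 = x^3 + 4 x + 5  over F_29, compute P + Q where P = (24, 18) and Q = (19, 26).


P != Q, so use the chord formula.
s = (y2 - y1) / (x2 - x1) = (8) / (24) mod 29 = 10
x3 = s^2 - x1 - x2 mod 29 = 10^2 - 24 - 19 = 28
y3 = s (x1 - x3) - y1 mod 29 = 10 * (24 - 28) - 18 = 0

P + Q = (28, 0)


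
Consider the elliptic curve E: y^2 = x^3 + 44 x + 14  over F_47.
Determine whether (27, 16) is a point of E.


Check whether y^2 = x^3 + 44 x + 14 (mod 47) for (x, y) = (27, 16).
LHS: y^2 = 16^2 mod 47 = 21
RHS: x^3 + 44 x + 14 = 27^3 + 44*27 + 14 mod 47 = 17
LHS != RHS

No, not on the curve


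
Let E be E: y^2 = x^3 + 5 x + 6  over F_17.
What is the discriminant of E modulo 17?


4 a^3 + 27 b^2 = 4*5^3 + 27*6^2 = 500 + 972 = 1472
Delta = -16 * (1472) = -23552
Delta mod 17 = 10

Delta = 10 (mod 17)


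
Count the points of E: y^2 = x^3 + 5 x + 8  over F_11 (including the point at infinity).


For each x in F_11, count y with y^2 = x^3 + 5 x + 8 mod 11:
  x = 1: RHS = 3, y in [5, 6]  -> 2 point(s)
  x = 2: RHS = 4, y in [2, 9]  -> 2 point(s)
  x = 4: RHS = 4, y in [2, 9]  -> 2 point(s)
  x = 5: RHS = 4, y in [2, 9]  -> 2 point(s)
  x = 6: RHS = 1, y in [1, 10]  -> 2 point(s)
  x = 7: RHS = 1, y in [1, 10]  -> 2 point(s)
  x = 9: RHS = 1, y in [1, 10]  -> 2 point(s)
Affine points: 14. Add the point at infinity: total = 15.

#E(F_11) = 15


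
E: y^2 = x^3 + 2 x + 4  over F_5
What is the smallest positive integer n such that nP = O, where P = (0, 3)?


Compute successive multiples of P until we hit O:
  1P = (0, 3)
  2P = (4, 4)
  3P = (2, 4)
  4P = (2, 1)
  5P = (4, 1)
  6P = (0, 2)
  7P = O

ord(P) = 7


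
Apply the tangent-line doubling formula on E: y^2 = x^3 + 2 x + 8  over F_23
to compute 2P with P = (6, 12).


Doubling: s = (3 x1^2 + a) / (2 y1)
s = (3*6^2 + 2) / (2*12) mod 23 = 18
x3 = s^2 - 2 x1 mod 23 = 18^2 - 2*6 = 13
y3 = s (x1 - x3) - y1 mod 23 = 18 * (6 - 13) - 12 = 0

2P = (13, 0)


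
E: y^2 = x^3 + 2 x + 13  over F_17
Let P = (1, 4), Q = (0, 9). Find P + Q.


P != Q, so use the chord formula.
s = (y2 - y1) / (x2 - x1) = (5) / (16) mod 17 = 12
x3 = s^2 - x1 - x2 mod 17 = 12^2 - 1 - 0 = 7
y3 = s (x1 - x3) - y1 mod 17 = 12 * (1 - 7) - 4 = 9

P + Q = (7, 9)


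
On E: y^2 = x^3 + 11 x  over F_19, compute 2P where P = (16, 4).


k = 2 = 10_2 (binary, LSB first: 01)
Double-and-add from P = (16, 4):
  bit 0 = 0: acc unchanged = O
  bit 1 = 1: acc = O + (6, 15) = (6, 15)

2P = (6, 15)


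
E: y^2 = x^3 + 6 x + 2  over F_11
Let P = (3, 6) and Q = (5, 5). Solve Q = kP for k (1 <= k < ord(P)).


Enumerate multiples of P until we hit Q = (5, 5):
  1P = (3, 6)
  2P = (5, 5)
Match found at i = 2.

k = 2


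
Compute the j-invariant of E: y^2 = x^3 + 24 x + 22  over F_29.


Delta = -16(4 a^3 + 27 b^2) mod 29 = 27
-1728 * (4 a)^3 = -1728 * (4*24)^3 mod 29 = 19
j = 19 * 27^(-1) mod 29 = 5

j = 5 (mod 29)


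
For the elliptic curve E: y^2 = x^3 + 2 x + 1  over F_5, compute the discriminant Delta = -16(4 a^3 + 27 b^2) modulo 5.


4 a^3 + 27 b^2 = 4*2^3 + 27*1^2 = 32 + 27 = 59
Delta = -16 * (59) = -944
Delta mod 5 = 1

Delta = 1 (mod 5)


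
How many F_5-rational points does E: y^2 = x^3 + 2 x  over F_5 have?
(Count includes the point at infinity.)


For each x in F_5, count y with y^2 = x^3 + 2 x + 0 mod 5:
  x = 0: RHS = 0, y in [0]  -> 1 point(s)
Affine points: 1. Add the point at infinity: total = 2.

#E(F_5) = 2


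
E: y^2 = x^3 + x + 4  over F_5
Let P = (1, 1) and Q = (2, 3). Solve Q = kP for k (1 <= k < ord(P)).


Enumerate multiples of P until we hit Q = (2, 3):
  1P = (1, 1)
  2P = (2, 2)
  3P = (3, 2)
  4P = (0, 2)
  5P = (0, 3)
  6P = (3, 3)
  7P = (2, 3)
Match found at i = 7.

k = 7


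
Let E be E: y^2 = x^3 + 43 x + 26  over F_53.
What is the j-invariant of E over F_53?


Delta = -16(4 a^3 + 27 b^2) mod 53 = 27
-1728 * (4 a)^3 = -1728 * (4*43)^3 mod 53 = 27
j = 27 * 27^(-1) mod 53 = 1

j = 1 (mod 53)


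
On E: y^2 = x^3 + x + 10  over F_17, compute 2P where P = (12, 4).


Doubling: s = (3 x1^2 + a) / (2 y1)
s = (3*12^2 + 1) / (2*4) mod 17 = 1
x3 = s^2 - 2 x1 mod 17 = 1^2 - 2*12 = 11
y3 = s (x1 - x3) - y1 mod 17 = 1 * (12 - 11) - 4 = 14

2P = (11, 14)


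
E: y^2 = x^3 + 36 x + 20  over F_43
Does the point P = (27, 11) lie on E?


Check whether y^2 = x^3 + 36 x + 20 (mod 43) for (x, y) = (27, 11).
LHS: y^2 = 11^2 mod 43 = 35
RHS: x^3 + 36 x + 20 = 27^3 + 36*27 + 20 mod 43 = 35
LHS = RHS

Yes, on the curve


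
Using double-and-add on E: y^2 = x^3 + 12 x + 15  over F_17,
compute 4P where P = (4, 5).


k = 4 = 100_2 (binary, LSB first: 001)
Double-and-add from P = (4, 5):
  bit 0 = 0: acc unchanged = O
  bit 1 = 0: acc unchanged = O
  bit 2 = 1: acc = O + (16, 6) = (16, 6)

4P = (16, 6)


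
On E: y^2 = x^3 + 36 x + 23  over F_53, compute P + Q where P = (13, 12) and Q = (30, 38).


P != Q, so use the chord formula.
s = (y2 - y1) / (x2 - x1) = (26) / (17) mod 53 = 14
x3 = s^2 - x1 - x2 mod 53 = 14^2 - 13 - 30 = 47
y3 = s (x1 - x3) - y1 mod 53 = 14 * (13 - 47) - 12 = 42

P + Q = (47, 42)


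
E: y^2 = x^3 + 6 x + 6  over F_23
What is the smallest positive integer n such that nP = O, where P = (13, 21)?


Compute successive multiples of P until we hit O:
  1P = (13, 21)
  2P = (13, 2)
  3P = O

ord(P) = 3


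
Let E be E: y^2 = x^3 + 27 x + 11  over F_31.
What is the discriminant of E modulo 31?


4 a^3 + 27 b^2 = 4*27^3 + 27*11^2 = 78732 + 3267 = 81999
Delta = -16 * (81999) = -1311984
Delta mod 31 = 29

Delta = 29 (mod 31)


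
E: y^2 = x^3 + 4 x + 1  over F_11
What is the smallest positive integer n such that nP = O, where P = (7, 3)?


Compute successive multiples of P until we hit O:
  1P = (7, 3)
  2P = (0, 10)
  3P = (5, 6)
  4P = (4, 9)
  5P = (4, 2)
  6P = (5, 5)
  7P = (0, 1)
  8P = (7, 8)
  ... (continuing to 9P)
  9P = O

ord(P) = 9


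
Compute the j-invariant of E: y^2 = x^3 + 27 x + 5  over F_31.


Delta = -16(4 a^3 + 27 b^2) mod 31 = 23
-1728 * (4 a)^3 = -1728 * (4*27)^3 mod 31 = 30
j = 30 * 23^(-1) mod 31 = 4

j = 4 (mod 31)


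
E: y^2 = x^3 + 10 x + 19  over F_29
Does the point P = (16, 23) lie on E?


Check whether y^2 = x^3 + 10 x + 19 (mod 29) for (x, y) = (16, 23).
LHS: y^2 = 23^2 mod 29 = 7
RHS: x^3 + 10 x + 19 = 16^3 + 10*16 + 19 mod 29 = 12
LHS != RHS

No, not on the curve


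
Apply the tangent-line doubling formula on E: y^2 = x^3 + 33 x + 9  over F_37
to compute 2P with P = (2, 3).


Doubling: s = (3 x1^2 + a) / (2 y1)
s = (3*2^2 + 33) / (2*3) mod 37 = 26
x3 = s^2 - 2 x1 mod 37 = 26^2 - 2*2 = 6
y3 = s (x1 - x3) - y1 mod 37 = 26 * (2 - 6) - 3 = 4

2P = (6, 4)


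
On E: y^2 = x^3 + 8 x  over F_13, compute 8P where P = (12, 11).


k = 8 = 1000_2 (binary, LSB first: 0001)
Double-and-add from P = (12, 11):
  bit 0 = 0: acc unchanged = O
  bit 1 = 0: acc unchanged = O
  bit 2 = 0: acc unchanged = O
  bit 3 = 1: acc = O + (12, 2) = (12, 2)

8P = (12, 2)


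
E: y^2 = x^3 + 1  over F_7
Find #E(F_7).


For each x in F_7, count y with y^2 = x^3 + 0 x + 1 mod 7:
  x = 0: RHS = 1, y in [1, 6]  -> 2 point(s)
  x = 1: RHS = 2, y in [3, 4]  -> 2 point(s)
  x = 2: RHS = 2, y in [3, 4]  -> 2 point(s)
  x = 3: RHS = 0, y in [0]  -> 1 point(s)
  x = 4: RHS = 2, y in [3, 4]  -> 2 point(s)
  x = 5: RHS = 0, y in [0]  -> 1 point(s)
  x = 6: RHS = 0, y in [0]  -> 1 point(s)
Affine points: 11. Add the point at infinity: total = 12.

#E(F_7) = 12


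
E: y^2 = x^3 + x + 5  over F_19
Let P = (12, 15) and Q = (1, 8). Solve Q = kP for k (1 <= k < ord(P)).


Enumerate multiples of P until we hit Q = (1, 8):
  1P = (12, 15)
  2P = (0, 10)
  3P = (11, 6)
  4P = (1, 8)
Match found at i = 4.

k = 4


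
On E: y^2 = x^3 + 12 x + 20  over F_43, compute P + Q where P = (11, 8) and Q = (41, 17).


P != Q, so use the chord formula.
s = (y2 - y1) / (x2 - x1) = (9) / (30) mod 43 = 39
x3 = s^2 - x1 - x2 mod 43 = 39^2 - 11 - 41 = 7
y3 = s (x1 - x3) - y1 mod 43 = 39 * (11 - 7) - 8 = 19

P + Q = (7, 19)


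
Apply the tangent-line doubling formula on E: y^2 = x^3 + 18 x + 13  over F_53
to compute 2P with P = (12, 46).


Doubling: s = (3 x1^2 + a) / (2 y1)
s = (3*12^2 + 18) / (2*46) mod 53 = 36
x3 = s^2 - 2 x1 mod 53 = 36^2 - 2*12 = 0
y3 = s (x1 - x3) - y1 mod 53 = 36 * (12 - 0) - 46 = 15

2P = (0, 15)


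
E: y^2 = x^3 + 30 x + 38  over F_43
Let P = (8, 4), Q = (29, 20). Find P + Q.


P != Q, so use the chord formula.
s = (y2 - y1) / (x2 - x1) = (16) / (21) mod 43 = 11
x3 = s^2 - x1 - x2 mod 43 = 11^2 - 8 - 29 = 41
y3 = s (x1 - x3) - y1 mod 43 = 11 * (8 - 41) - 4 = 20

P + Q = (41, 20)


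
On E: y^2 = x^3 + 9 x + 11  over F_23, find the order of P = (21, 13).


Compute successive multiples of P until we hit O:
  1P = (21, 13)
  2P = (7, 16)
  3P = (13, 5)
  4P = (13, 18)
  5P = (7, 7)
  6P = (21, 10)
  7P = O

ord(P) = 7


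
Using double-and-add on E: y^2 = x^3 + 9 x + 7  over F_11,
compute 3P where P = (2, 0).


k = 3 = 11_2 (binary, LSB first: 11)
Double-and-add from P = (2, 0):
  bit 0 = 1: acc = O + (2, 0) = (2, 0)
  bit 1 = 1: acc = (2, 0) + O = (2, 0)

3P = (2, 0)


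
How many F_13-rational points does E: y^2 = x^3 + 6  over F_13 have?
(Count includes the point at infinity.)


For each x in F_13, count y with y^2 = x^3 + 0 x + 6 mod 13:
  x = 2: RHS = 1, y in [1, 12]  -> 2 point(s)
  x = 5: RHS = 1, y in [1, 12]  -> 2 point(s)
  x = 6: RHS = 1, y in [1, 12]  -> 2 point(s)
Affine points: 6. Add the point at infinity: total = 7.

#E(F_13) = 7


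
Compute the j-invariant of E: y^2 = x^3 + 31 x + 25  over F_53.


Delta = -16(4 a^3 + 27 b^2) mod 53 = 33
-1728 * (4 a)^3 = -1728 * (4*31)^3 mod 53 = 42
j = 42 * 33^(-1) mod 53 = 35

j = 35 (mod 53)


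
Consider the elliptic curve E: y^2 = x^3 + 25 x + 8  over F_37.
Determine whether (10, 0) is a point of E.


Check whether y^2 = x^3 + 25 x + 8 (mod 37) for (x, y) = (10, 0).
LHS: y^2 = 0^2 mod 37 = 0
RHS: x^3 + 25 x + 8 = 10^3 + 25*10 + 8 mod 37 = 0
LHS = RHS

Yes, on the curve


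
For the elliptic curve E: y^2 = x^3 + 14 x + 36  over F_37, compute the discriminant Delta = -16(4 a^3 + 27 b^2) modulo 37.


4 a^3 + 27 b^2 = 4*14^3 + 27*36^2 = 10976 + 34992 = 45968
Delta = -16 * (45968) = -735488
Delta mod 37 = 35

Delta = 35 (mod 37)


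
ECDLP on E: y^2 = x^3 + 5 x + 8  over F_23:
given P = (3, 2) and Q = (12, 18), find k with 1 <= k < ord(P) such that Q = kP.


Enumerate multiples of P until we hit Q = (12, 18):
  1P = (3, 2)
  2P = (12, 18)
Match found at i = 2.

k = 2


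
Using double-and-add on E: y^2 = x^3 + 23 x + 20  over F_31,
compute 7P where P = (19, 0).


k = 7 = 111_2 (binary, LSB first: 111)
Double-and-add from P = (19, 0):
  bit 0 = 1: acc = O + (19, 0) = (19, 0)
  bit 1 = 1: acc = (19, 0) + O = (19, 0)
  bit 2 = 1: acc = (19, 0) + O = (19, 0)

7P = (19, 0)


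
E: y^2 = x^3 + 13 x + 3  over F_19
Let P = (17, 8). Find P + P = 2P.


Doubling: s = (3 x1^2 + a) / (2 y1)
s = (3*17^2 + 13) / (2*8) mod 19 = 17
x3 = s^2 - 2 x1 mod 19 = 17^2 - 2*17 = 8
y3 = s (x1 - x3) - y1 mod 19 = 17 * (17 - 8) - 8 = 12

2P = (8, 12)


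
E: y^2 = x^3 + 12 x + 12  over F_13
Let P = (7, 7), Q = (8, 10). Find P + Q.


P != Q, so use the chord formula.
s = (y2 - y1) / (x2 - x1) = (3) / (1) mod 13 = 3
x3 = s^2 - x1 - x2 mod 13 = 3^2 - 7 - 8 = 7
y3 = s (x1 - x3) - y1 mod 13 = 3 * (7 - 7) - 7 = 6

P + Q = (7, 6)


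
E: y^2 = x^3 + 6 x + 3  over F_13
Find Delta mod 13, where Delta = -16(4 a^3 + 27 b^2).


4 a^3 + 27 b^2 = 4*6^3 + 27*3^2 = 864 + 243 = 1107
Delta = -16 * (1107) = -17712
Delta mod 13 = 7

Delta = 7 (mod 13)


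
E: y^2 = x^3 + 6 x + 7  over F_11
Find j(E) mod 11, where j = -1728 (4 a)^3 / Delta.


Delta = -16(4 a^3 + 27 b^2) mod 11 = 10
-1728 * (4 a)^3 = -1728 * (4*6)^3 mod 11 = 3
j = 3 * 10^(-1) mod 11 = 8

j = 8 (mod 11)


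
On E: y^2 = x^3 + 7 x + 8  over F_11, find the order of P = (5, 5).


Compute successive multiples of P until we hit O:
  1P = (5, 5)
  2P = (4, 1)
  3P = (7, 9)
  4P = (3, 10)
  5P = (1, 7)
  6P = (8, 2)
  7P = (10, 0)
  8P = (8, 9)
  ... (continuing to 14P)
  14P = O

ord(P) = 14


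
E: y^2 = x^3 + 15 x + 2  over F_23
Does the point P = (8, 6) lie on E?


Check whether y^2 = x^3 + 15 x + 2 (mod 23) for (x, y) = (8, 6).
LHS: y^2 = 6^2 mod 23 = 13
RHS: x^3 + 15 x + 2 = 8^3 + 15*8 + 2 mod 23 = 13
LHS = RHS

Yes, on the curve


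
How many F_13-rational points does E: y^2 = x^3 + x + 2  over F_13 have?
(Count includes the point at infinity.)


For each x in F_13, count y with y^2 = x^3 + 1 x + 2 mod 13:
  x = 1: RHS = 4, y in [2, 11]  -> 2 point(s)
  x = 2: RHS = 12, y in [5, 8]  -> 2 point(s)
  x = 6: RHS = 3, y in [4, 9]  -> 2 point(s)
  x = 7: RHS = 1, y in [1, 12]  -> 2 point(s)
  x = 9: RHS = 12, y in [5, 8]  -> 2 point(s)
  x = 12: RHS = 0, y in [0]  -> 1 point(s)
Affine points: 11. Add the point at infinity: total = 12.

#E(F_13) = 12


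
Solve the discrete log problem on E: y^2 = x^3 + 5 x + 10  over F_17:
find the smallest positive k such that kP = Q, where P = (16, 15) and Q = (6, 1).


Enumerate multiples of P until we hit Q = (6, 1):
  1P = (16, 15)
  2P = (6, 16)
  3P = (3, 16)
  4P = (14, 11)
  5P = (8, 1)
  6P = (12, 9)
  7P = (4, 3)
  8P = (15, 3)
  9P = (11, 11)
  10P = (9, 11)
  11P = (1, 13)
  12P = (1, 4)
  13P = (9, 6)
  14P = (11, 6)
  15P = (15, 14)
  16P = (4, 14)
  17P = (12, 8)
  18P = (8, 16)
  19P = (14, 6)
  20P = (3, 1)
  21P = (6, 1)
Match found at i = 21.

k = 21


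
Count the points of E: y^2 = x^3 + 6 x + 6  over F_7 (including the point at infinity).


For each x in F_7, count y with y^2 = x^3 + 6 x + 6 mod 7:
  x = 3: RHS = 2, y in [3, 4]  -> 2 point(s)
  x = 5: RHS = 0, y in [0]  -> 1 point(s)
Affine points: 3. Add the point at infinity: total = 4.

#E(F_7) = 4


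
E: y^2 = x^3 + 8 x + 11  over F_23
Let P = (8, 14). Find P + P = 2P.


Doubling: s = (3 x1^2 + a) / (2 y1)
s = (3*8^2 + 8) / (2*14) mod 23 = 17
x3 = s^2 - 2 x1 mod 23 = 17^2 - 2*8 = 20
y3 = s (x1 - x3) - y1 mod 23 = 17 * (8 - 20) - 14 = 12

2P = (20, 12)


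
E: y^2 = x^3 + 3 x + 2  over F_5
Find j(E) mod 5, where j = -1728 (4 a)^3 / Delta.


Delta = -16(4 a^3 + 27 b^2) mod 5 = 4
-1728 * (4 a)^3 = -1728 * (4*3)^3 mod 5 = 1
j = 1 * 4^(-1) mod 5 = 4

j = 4 (mod 5)


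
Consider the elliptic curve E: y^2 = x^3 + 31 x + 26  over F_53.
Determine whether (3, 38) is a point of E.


Check whether y^2 = x^3 + 31 x + 26 (mod 53) for (x, y) = (3, 38).
LHS: y^2 = 38^2 mod 53 = 13
RHS: x^3 + 31 x + 26 = 3^3 + 31*3 + 26 mod 53 = 40
LHS != RHS

No, not on the curve


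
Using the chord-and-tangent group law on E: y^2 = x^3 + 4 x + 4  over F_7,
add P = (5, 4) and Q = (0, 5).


P != Q, so use the chord formula.
s = (y2 - y1) / (x2 - x1) = (1) / (2) mod 7 = 4
x3 = s^2 - x1 - x2 mod 7 = 4^2 - 5 - 0 = 4
y3 = s (x1 - x3) - y1 mod 7 = 4 * (5 - 4) - 4 = 0

P + Q = (4, 0)


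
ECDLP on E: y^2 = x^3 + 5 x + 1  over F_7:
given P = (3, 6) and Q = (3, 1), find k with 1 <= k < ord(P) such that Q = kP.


Enumerate multiples of P until we hit Q = (3, 1):
  1P = (3, 6)
  2P = (5, 5)
  3P = (1, 0)
  4P = (5, 2)
  5P = (3, 1)
Match found at i = 5.

k = 5


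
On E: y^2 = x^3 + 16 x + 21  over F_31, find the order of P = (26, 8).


Compute successive multiples of P until we hit O:
  1P = (26, 8)
  2P = (26, 23)
  3P = O

ord(P) = 3


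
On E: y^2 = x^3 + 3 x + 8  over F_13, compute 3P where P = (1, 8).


k = 3 = 11_2 (binary, LSB first: 11)
Double-and-add from P = (1, 8):
  bit 0 = 1: acc = O + (1, 8) = (1, 8)
  bit 1 = 1: acc = (1, 8) + (2, 3) = (9, 6)

3P = (9, 6)


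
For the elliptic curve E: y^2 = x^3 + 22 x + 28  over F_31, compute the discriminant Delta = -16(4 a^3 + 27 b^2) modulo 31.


4 a^3 + 27 b^2 = 4*22^3 + 27*28^2 = 42592 + 21168 = 63760
Delta = -16 * (63760) = -1020160
Delta mod 31 = 19

Delta = 19 (mod 31)


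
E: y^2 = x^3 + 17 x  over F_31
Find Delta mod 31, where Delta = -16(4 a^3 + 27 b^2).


4 a^3 + 27 b^2 = 4*17^3 + 27*0^2 = 19652 + 0 = 19652
Delta = -16 * (19652) = -314432
Delta mod 31 = 1

Delta = 1 (mod 31)


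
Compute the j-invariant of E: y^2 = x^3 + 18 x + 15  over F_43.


Delta = -16(4 a^3 + 27 b^2) mod 43 = 15
-1728 * (4 a)^3 = -1728 * (4*18)^3 mod 43 = 22
j = 22 * 15^(-1) mod 43 = 33

j = 33 (mod 43)


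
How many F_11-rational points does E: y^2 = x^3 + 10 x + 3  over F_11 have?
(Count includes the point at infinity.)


For each x in F_11, count y with y^2 = x^3 + 10 x + 3 mod 11:
  x = 0: RHS = 3, y in [5, 6]  -> 2 point(s)
  x = 1: RHS = 3, y in [5, 6]  -> 2 point(s)
  x = 2: RHS = 9, y in [3, 8]  -> 2 point(s)
  x = 3: RHS = 5, y in [4, 7]  -> 2 point(s)
  x = 6: RHS = 4, y in [2, 9]  -> 2 point(s)
  x = 7: RHS = 9, y in [3, 8]  -> 2 point(s)
  x = 8: RHS = 1, y in [1, 10]  -> 2 point(s)
  x = 10: RHS = 3, y in [5, 6]  -> 2 point(s)
Affine points: 16. Add the point at infinity: total = 17.

#E(F_11) = 17


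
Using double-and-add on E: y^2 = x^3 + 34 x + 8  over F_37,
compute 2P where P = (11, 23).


k = 2 = 10_2 (binary, LSB first: 01)
Double-and-add from P = (11, 23):
  bit 0 = 0: acc unchanged = O
  bit 1 = 1: acc = O + (24, 12) = (24, 12)

2P = (24, 12)


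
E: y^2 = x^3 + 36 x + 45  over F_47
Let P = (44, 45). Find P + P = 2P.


Doubling: s = (3 x1^2 + a) / (2 y1)
s = (3*44^2 + 36) / (2*45) mod 47 = 43
x3 = s^2 - 2 x1 mod 47 = 43^2 - 2*44 = 22
y3 = s (x1 - x3) - y1 mod 47 = 43 * (44 - 22) - 45 = 8

2P = (22, 8)


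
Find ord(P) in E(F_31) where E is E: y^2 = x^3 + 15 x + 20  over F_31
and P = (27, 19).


Compute successive multiples of P until we hit O:
  1P = (27, 19)
  2P = (27, 12)
  3P = O

ord(P) = 3


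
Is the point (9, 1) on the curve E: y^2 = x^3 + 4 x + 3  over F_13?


Check whether y^2 = x^3 + 4 x + 3 (mod 13) for (x, y) = (9, 1).
LHS: y^2 = 1^2 mod 13 = 1
RHS: x^3 + 4 x + 3 = 9^3 + 4*9 + 3 mod 13 = 1
LHS = RHS

Yes, on the curve


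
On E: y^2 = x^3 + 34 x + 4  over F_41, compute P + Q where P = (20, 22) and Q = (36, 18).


P != Q, so use the chord formula.
s = (y2 - y1) / (x2 - x1) = (37) / (16) mod 41 = 10
x3 = s^2 - x1 - x2 mod 41 = 10^2 - 20 - 36 = 3
y3 = s (x1 - x3) - y1 mod 41 = 10 * (20 - 3) - 22 = 25

P + Q = (3, 25)


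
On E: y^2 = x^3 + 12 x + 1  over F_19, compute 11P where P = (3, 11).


k = 11 = 1011_2 (binary, LSB first: 1101)
Double-and-add from P = (3, 11):
  bit 0 = 1: acc = O + (3, 11) = (3, 11)
  bit 1 = 1: acc = (3, 11) + (11, 18) = (12, 12)
  bit 2 = 0: acc unchanged = (12, 12)
  bit 3 = 1: acc = (12, 12) + (14, 5) = (10, 0)

11P = (10, 0)


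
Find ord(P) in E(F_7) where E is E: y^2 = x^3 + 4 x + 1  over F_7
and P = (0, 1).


Compute successive multiples of P until we hit O:
  1P = (0, 1)
  2P = (4, 5)
  3P = (4, 2)
  4P = (0, 6)
  5P = O

ord(P) = 5


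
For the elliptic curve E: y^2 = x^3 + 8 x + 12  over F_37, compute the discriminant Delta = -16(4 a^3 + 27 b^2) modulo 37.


4 a^3 + 27 b^2 = 4*8^3 + 27*12^2 = 2048 + 3888 = 5936
Delta = -16 * (5936) = -94976
Delta mod 37 = 3

Delta = 3 (mod 37)


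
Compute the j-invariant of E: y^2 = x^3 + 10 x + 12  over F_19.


Delta = -16(4 a^3 + 27 b^2) mod 19 = 9
-1728 * (4 a)^3 = -1728 * (4*10)^3 mod 19 = 8
j = 8 * 9^(-1) mod 19 = 3

j = 3 (mod 19)


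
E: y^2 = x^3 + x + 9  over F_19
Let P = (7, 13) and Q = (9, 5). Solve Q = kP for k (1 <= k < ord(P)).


Enumerate multiples of P until we hit Q = (9, 5):
  1P = (7, 13)
  2P = (3, 1)
  3P = (18, 11)
  4P = (0, 3)
  5P = (9, 14)
  6P = (8, 15)
  7P = (8, 4)
  8P = (9, 5)
Match found at i = 8.

k = 8


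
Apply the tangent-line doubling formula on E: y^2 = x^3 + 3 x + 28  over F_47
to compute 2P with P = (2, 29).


Doubling: s = (3 x1^2 + a) / (2 y1)
s = (3*2^2 + 3) / (2*29) mod 47 = 27
x3 = s^2 - 2 x1 mod 47 = 27^2 - 2*2 = 20
y3 = s (x1 - x3) - y1 mod 47 = 27 * (2 - 20) - 29 = 2

2P = (20, 2)


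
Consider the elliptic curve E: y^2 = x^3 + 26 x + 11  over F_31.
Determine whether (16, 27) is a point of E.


Check whether y^2 = x^3 + 26 x + 11 (mod 31) for (x, y) = (16, 27).
LHS: y^2 = 27^2 mod 31 = 16
RHS: x^3 + 26 x + 11 = 16^3 + 26*16 + 11 mod 31 = 28
LHS != RHS

No, not on the curve


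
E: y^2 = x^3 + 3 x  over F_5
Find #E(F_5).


For each x in F_5, count y with y^2 = x^3 + 3 x + 0 mod 5:
  x = 0: RHS = 0, y in [0]  -> 1 point(s)
  x = 1: RHS = 4, y in [2, 3]  -> 2 point(s)
  x = 2: RHS = 4, y in [2, 3]  -> 2 point(s)
  x = 3: RHS = 1, y in [1, 4]  -> 2 point(s)
  x = 4: RHS = 1, y in [1, 4]  -> 2 point(s)
Affine points: 9. Add the point at infinity: total = 10.

#E(F_5) = 10


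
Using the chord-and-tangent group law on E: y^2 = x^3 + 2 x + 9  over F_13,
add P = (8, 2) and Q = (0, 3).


P != Q, so use the chord formula.
s = (y2 - y1) / (x2 - x1) = (1) / (5) mod 13 = 8
x3 = s^2 - x1 - x2 mod 13 = 8^2 - 8 - 0 = 4
y3 = s (x1 - x3) - y1 mod 13 = 8 * (8 - 4) - 2 = 4

P + Q = (4, 4)


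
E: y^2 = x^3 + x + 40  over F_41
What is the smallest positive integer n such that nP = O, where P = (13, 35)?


Compute successive multiples of P until we hit O:
  1P = (13, 35)
  2P = (35, 8)
  3P = (30, 25)
  4P = (7, 29)
  5P = (22, 38)
  6P = (38, 25)
  7P = (0, 9)
  8P = (32, 9)
  ... (continuing to 35P)
  35P = O

ord(P) = 35


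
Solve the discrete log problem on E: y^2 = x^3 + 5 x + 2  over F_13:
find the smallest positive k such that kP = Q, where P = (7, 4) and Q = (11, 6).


Enumerate multiples of P until we hit Q = (11, 6):
  1P = (7, 4)
  2P = (9, 10)
  3P = (6, 12)
  4P = (12, 10)
  5P = (10, 8)
  6P = (5, 3)
  7P = (11, 7)
  8P = (11, 6)
Match found at i = 8.

k = 8


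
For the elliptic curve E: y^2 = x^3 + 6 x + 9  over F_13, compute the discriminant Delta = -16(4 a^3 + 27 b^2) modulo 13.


4 a^3 + 27 b^2 = 4*6^3 + 27*9^2 = 864 + 2187 = 3051
Delta = -16 * (3051) = -48816
Delta mod 13 = 12

Delta = 12 (mod 13)


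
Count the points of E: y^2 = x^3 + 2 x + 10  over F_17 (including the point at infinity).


For each x in F_17, count y with y^2 = x^3 + 2 x + 10 mod 17:
  x = 1: RHS = 13, y in [8, 9]  -> 2 point(s)
  x = 3: RHS = 9, y in [3, 14]  -> 2 point(s)
  x = 5: RHS = 9, y in [3, 14]  -> 2 point(s)
  x = 6: RHS = 0, y in [0]  -> 1 point(s)
  x = 9: RHS = 9, y in [3, 14]  -> 2 point(s)
  x = 15: RHS = 15, y in [7, 10]  -> 2 point(s)
Affine points: 11. Add the point at infinity: total = 12.

#E(F_17) = 12


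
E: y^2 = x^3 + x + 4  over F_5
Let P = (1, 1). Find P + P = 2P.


Doubling: s = (3 x1^2 + a) / (2 y1)
s = (3*1^2 + 1) / (2*1) mod 5 = 2
x3 = s^2 - 2 x1 mod 5 = 2^2 - 2*1 = 2
y3 = s (x1 - x3) - y1 mod 5 = 2 * (1 - 2) - 1 = 2

2P = (2, 2)


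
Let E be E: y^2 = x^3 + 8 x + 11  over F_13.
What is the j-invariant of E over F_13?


Delta = -16(4 a^3 + 27 b^2) mod 13 = 6
-1728 * (4 a)^3 = -1728 * (4*8)^3 mod 13 = 8
j = 8 * 6^(-1) mod 13 = 10

j = 10 (mod 13)


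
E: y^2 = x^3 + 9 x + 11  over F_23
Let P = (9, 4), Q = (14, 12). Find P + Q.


P != Q, so use the chord formula.
s = (y2 - y1) / (x2 - x1) = (8) / (5) mod 23 = 20
x3 = s^2 - x1 - x2 mod 23 = 20^2 - 9 - 14 = 9
y3 = s (x1 - x3) - y1 mod 23 = 20 * (9 - 9) - 4 = 19

P + Q = (9, 19)


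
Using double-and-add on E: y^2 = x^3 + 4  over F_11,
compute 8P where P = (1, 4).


k = 8 = 1000_2 (binary, LSB first: 0001)
Double-and-add from P = (1, 4):
  bit 0 = 0: acc unchanged = O
  bit 1 = 0: acc unchanged = O
  bit 2 = 0: acc unchanged = O
  bit 3 = 1: acc = O + (0, 2) = (0, 2)

8P = (0, 2)


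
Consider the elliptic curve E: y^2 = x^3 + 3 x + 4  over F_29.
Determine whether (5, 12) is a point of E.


Check whether y^2 = x^3 + 3 x + 4 (mod 29) for (x, y) = (5, 12).
LHS: y^2 = 12^2 mod 29 = 28
RHS: x^3 + 3 x + 4 = 5^3 + 3*5 + 4 mod 29 = 28
LHS = RHS

Yes, on the curve


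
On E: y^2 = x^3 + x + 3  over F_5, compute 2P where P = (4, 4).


Doubling: s = (3 x1^2 + a) / (2 y1)
s = (3*4^2 + 1) / (2*4) mod 5 = 3
x3 = s^2 - 2 x1 mod 5 = 3^2 - 2*4 = 1
y3 = s (x1 - x3) - y1 mod 5 = 3 * (4 - 1) - 4 = 0

2P = (1, 0)


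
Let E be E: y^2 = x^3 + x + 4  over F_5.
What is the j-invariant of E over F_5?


Delta = -16(4 a^3 + 27 b^2) mod 5 = 4
-1728 * (4 a)^3 = -1728 * (4*1)^3 mod 5 = 3
j = 3 * 4^(-1) mod 5 = 2

j = 2 (mod 5)


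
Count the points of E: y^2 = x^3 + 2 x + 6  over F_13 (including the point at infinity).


For each x in F_13, count y with y^2 = x^3 + 2 x + 6 mod 13:
  x = 1: RHS = 9, y in [3, 10]  -> 2 point(s)
  x = 3: RHS = 0, y in [0]  -> 1 point(s)
  x = 4: RHS = 0, y in [0]  -> 1 point(s)
  x = 6: RHS = 0, y in [0]  -> 1 point(s)
  x = 7: RHS = 12, y in [5, 8]  -> 2 point(s)
  x = 8: RHS = 1, y in [1, 12]  -> 2 point(s)
  x = 9: RHS = 12, y in [5, 8]  -> 2 point(s)
  x = 10: RHS = 12, y in [5, 8]  -> 2 point(s)
  x = 12: RHS = 3, y in [4, 9]  -> 2 point(s)
Affine points: 15. Add the point at infinity: total = 16.

#E(F_13) = 16


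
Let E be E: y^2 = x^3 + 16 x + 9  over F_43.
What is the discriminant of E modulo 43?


4 a^3 + 27 b^2 = 4*16^3 + 27*9^2 = 16384 + 2187 = 18571
Delta = -16 * (18571) = -297136
Delta mod 43 = 37

Delta = 37 (mod 43)


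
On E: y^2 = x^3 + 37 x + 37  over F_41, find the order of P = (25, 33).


Compute successive multiples of P until we hit O:
  1P = (25, 33)
  2P = (34, 38)
  3P = (39, 23)
  4P = (16, 25)
  5P = (18, 37)
  6P = (0, 23)
  7P = (26, 24)
  8P = (30, 12)
  ... (continuing to 38P)
  38P = O

ord(P) = 38


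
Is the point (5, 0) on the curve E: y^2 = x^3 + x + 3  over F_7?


Check whether y^2 = x^3 + 1 x + 3 (mod 7) for (x, y) = (5, 0).
LHS: y^2 = 0^2 mod 7 = 0
RHS: x^3 + 1 x + 3 = 5^3 + 1*5 + 3 mod 7 = 0
LHS = RHS

Yes, on the curve


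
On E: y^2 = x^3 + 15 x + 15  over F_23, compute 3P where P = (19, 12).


k = 3 = 11_2 (binary, LSB first: 11)
Double-and-add from P = (19, 12):
  bit 0 = 1: acc = O + (19, 12) = (19, 12)
  bit 1 = 1: acc = (19, 12) + (21, 0) = (19, 11)

3P = (19, 11)


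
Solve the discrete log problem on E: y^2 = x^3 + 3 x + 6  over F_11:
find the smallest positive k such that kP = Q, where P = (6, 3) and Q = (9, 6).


Enumerate multiples of P until we hit Q = (9, 6):
  1P = (6, 3)
  2P = (3, 3)
  3P = (2, 8)
  4P = (8, 5)
  5P = (9, 5)
  6P = (5, 5)
  7P = (4, 4)
  8P = (4, 7)
  9P = (5, 6)
  10P = (9, 6)
Match found at i = 10.

k = 10


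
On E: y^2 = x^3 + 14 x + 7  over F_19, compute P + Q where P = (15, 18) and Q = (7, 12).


P != Q, so use the chord formula.
s = (y2 - y1) / (x2 - x1) = (13) / (11) mod 19 = 15
x3 = s^2 - x1 - x2 mod 19 = 15^2 - 15 - 7 = 13
y3 = s (x1 - x3) - y1 mod 19 = 15 * (15 - 13) - 18 = 12

P + Q = (13, 12)


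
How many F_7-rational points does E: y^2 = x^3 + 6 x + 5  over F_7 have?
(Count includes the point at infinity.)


For each x in F_7, count y with y^2 = x^3 + 6 x + 5 mod 7:
  x = 2: RHS = 4, y in [2, 5]  -> 2 point(s)
  x = 3: RHS = 1, y in [1, 6]  -> 2 point(s)
  x = 4: RHS = 2, y in [3, 4]  -> 2 point(s)
Affine points: 6. Add the point at infinity: total = 7.

#E(F_7) = 7


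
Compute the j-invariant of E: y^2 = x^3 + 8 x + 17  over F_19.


Delta = -16(4 a^3 + 27 b^2) mod 19 = 8
-1728 * (4 a)^3 = -1728 * (4*8)^3 mod 19 = 12
j = 12 * 8^(-1) mod 19 = 11

j = 11 (mod 19)


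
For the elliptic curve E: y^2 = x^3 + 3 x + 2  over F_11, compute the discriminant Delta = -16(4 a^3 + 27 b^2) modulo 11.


4 a^3 + 27 b^2 = 4*3^3 + 27*2^2 = 108 + 108 = 216
Delta = -16 * (216) = -3456
Delta mod 11 = 9

Delta = 9 (mod 11)


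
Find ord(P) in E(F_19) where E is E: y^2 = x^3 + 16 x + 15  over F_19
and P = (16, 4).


Compute successive multiples of P until we hit O:
  1P = (16, 4)
  2P = (15, 18)
  3P = (13, 11)
  4P = (6, 17)
  5P = (8, 16)
  6P = (2, 13)
  7P = (5, 12)
  8P = (18, 13)
  ... (continuing to 22P)
  22P = O

ord(P) = 22


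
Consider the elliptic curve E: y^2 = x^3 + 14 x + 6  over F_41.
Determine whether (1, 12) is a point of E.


Check whether y^2 = x^3 + 14 x + 6 (mod 41) for (x, y) = (1, 12).
LHS: y^2 = 12^2 mod 41 = 21
RHS: x^3 + 14 x + 6 = 1^3 + 14*1 + 6 mod 41 = 21
LHS = RHS

Yes, on the curve


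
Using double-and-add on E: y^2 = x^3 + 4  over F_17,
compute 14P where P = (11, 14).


k = 14 = 1110_2 (binary, LSB first: 0111)
Double-and-add from P = (11, 14):
  bit 0 = 0: acc unchanged = O
  bit 1 = 1: acc = O + (13, 5) = (13, 5)
  bit 2 = 1: acc = (13, 5) + (12, 10) = (0, 15)
  bit 3 = 1: acc = (0, 15) + (6, 4) = (12, 7)

14P = (12, 7)


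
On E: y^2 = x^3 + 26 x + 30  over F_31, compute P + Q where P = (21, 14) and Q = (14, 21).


P != Q, so use the chord formula.
s = (y2 - y1) / (x2 - x1) = (7) / (24) mod 31 = 30
x3 = s^2 - x1 - x2 mod 31 = 30^2 - 21 - 14 = 28
y3 = s (x1 - x3) - y1 mod 31 = 30 * (21 - 28) - 14 = 24

P + Q = (28, 24)


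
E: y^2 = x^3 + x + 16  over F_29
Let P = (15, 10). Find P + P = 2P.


Doubling: s = (3 x1^2 + a) / (2 y1)
s = (3*15^2 + 1) / (2*10) mod 29 = 28
x3 = s^2 - 2 x1 mod 29 = 28^2 - 2*15 = 0
y3 = s (x1 - x3) - y1 mod 29 = 28 * (15 - 0) - 10 = 4

2P = (0, 4)


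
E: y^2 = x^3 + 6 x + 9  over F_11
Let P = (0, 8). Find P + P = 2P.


Doubling: s = (3 x1^2 + a) / (2 y1)
s = (3*0^2 + 6) / (2*8) mod 11 = 10
x3 = s^2 - 2 x1 mod 11 = 10^2 - 2*0 = 1
y3 = s (x1 - x3) - y1 mod 11 = 10 * (0 - 1) - 8 = 4

2P = (1, 4)


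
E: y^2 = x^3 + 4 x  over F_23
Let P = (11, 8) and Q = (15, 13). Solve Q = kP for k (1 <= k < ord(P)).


Enumerate multiples of P until we hit Q = (15, 13):
  1P = (11, 8)
  2P = (9, 12)
  3P = (7, 7)
  4P = (18, 19)
  5P = (19, 9)
  6P = (2, 19)
  7P = (22, 8)
  8P = (13, 15)
  9P = (17, 17)
  10P = (3, 4)
  11P = (15, 13)
Match found at i = 11.

k = 11


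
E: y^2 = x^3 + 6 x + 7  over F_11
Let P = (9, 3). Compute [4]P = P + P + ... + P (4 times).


k = 4 = 100_2 (binary, LSB first: 001)
Double-and-add from P = (9, 3):
  bit 0 = 0: acc unchanged = O
  bit 1 = 0: acc unchanged = O
  bit 2 = 1: acc = O + (10, 0) = (10, 0)

4P = (10, 0)


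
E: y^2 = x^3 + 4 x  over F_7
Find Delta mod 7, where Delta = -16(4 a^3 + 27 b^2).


4 a^3 + 27 b^2 = 4*4^3 + 27*0^2 = 256 + 0 = 256
Delta = -16 * (256) = -4096
Delta mod 7 = 6

Delta = 6 (mod 7)


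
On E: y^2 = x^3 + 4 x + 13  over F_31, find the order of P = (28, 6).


Compute successive multiples of P until we hit O:
  1P = (28, 6)
  2P = (6, 25)
  3P = (16, 9)
  4P = (20, 23)
  5P = (19, 2)
  6P = (24, 13)
  7P = (15, 10)
  8P = (29, 11)
  ... (continuing to 22P)
  22P = O

ord(P) = 22


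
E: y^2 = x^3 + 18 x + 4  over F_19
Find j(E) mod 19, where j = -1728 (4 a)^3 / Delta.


Delta = -16(4 a^3 + 27 b^2) mod 19 = 11
-1728 * (4 a)^3 = -1728 * (4*18)^3 mod 19 = 12
j = 12 * 11^(-1) mod 19 = 8

j = 8 (mod 19)


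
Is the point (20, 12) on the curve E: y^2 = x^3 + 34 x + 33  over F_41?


Check whether y^2 = x^3 + 34 x + 33 (mod 41) for (x, y) = (20, 12).
LHS: y^2 = 12^2 mod 41 = 21
RHS: x^3 + 34 x + 33 = 20^3 + 34*20 + 33 mod 41 = 21
LHS = RHS

Yes, on the curve


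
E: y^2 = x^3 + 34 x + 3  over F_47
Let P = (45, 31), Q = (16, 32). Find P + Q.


P != Q, so use the chord formula.
s = (y2 - y1) / (x2 - x1) = (1) / (18) mod 47 = 34
x3 = s^2 - x1 - x2 mod 47 = 34^2 - 45 - 16 = 14
y3 = s (x1 - x3) - y1 mod 47 = 34 * (45 - 14) - 31 = 36

P + Q = (14, 36)


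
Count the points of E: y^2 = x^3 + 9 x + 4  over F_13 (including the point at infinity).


For each x in F_13, count y with y^2 = x^3 + 9 x + 4 mod 13:
  x = 0: RHS = 4, y in [2, 11]  -> 2 point(s)
  x = 1: RHS = 1, y in [1, 12]  -> 2 point(s)
  x = 2: RHS = 4, y in [2, 11]  -> 2 point(s)
  x = 4: RHS = 0, y in [0]  -> 1 point(s)
  x = 6: RHS = 1, y in [1, 12]  -> 2 point(s)
  x = 8: RHS = 3, y in [4, 9]  -> 2 point(s)
  x = 11: RHS = 4, y in [2, 11]  -> 2 point(s)
Affine points: 13. Add the point at infinity: total = 14.

#E(F_13) = 14
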